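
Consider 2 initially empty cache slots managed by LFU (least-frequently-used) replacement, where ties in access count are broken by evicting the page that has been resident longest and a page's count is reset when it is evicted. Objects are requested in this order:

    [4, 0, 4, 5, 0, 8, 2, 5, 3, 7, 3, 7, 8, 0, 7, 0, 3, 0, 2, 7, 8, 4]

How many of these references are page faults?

20

4: fault, frames [4]
0: fault, frames [4, 0]
4: hit
5: fault, evict 0, frames [4, 5]
0: fault, evict 5, frames [4, 0]
8: fault, evict 0, frames [4, 8]
2: fault, evict 8, frames [4, 2]
5: fault, evict 2, frames [4, 5]
3: fault, evict 5, frames [4, 3]
7: fault, evict 3, frames [4, 7]
3: fault, evict 7, frames [4, 3]
7: fault, evict 3, frames [4, 7]
8: fault, evict 7, frames [4, 8]
0: fault, evict 8, frames [4, 0]
7: fault, evict 0, frames [4, 7]
0: fault, evict 7, frames [4, 0]
3: fault, evict 0, frames [4, 3]
0: fault, evict 3, frames [4, 0]
2: fault, evict 0, frames [4, 2]
7: fault, evict 2, frames [4, 7]
8: fault, evict 7, frames [4, 8]
4: hit
Page faults: 20.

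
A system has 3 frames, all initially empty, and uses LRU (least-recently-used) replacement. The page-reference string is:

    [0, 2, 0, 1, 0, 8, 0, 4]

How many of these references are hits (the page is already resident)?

3

0: miss, frames (0)
2: miss, frames (0 2)
0: hit
1: miss, frames (2 0 1)
0: hit
8: miss, evict 2, frames (1 0 8)
0: hit
4: miss, evict 1, frames (8 0 4)
Hits: 3.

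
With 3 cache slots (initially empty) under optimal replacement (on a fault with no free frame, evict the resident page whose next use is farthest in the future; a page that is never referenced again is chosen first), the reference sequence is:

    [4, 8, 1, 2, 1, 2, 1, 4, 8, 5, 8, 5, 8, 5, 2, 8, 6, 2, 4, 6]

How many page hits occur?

12

4 -> fault, frames [4]
8 -> fault, frames [4, 8]
1 -> fault, frames [4, 8, 1]
2 -> fault, evict 8, frames [4, 1, 2]
1 -> hit
2 -> hit
1 -> hit
4 -> hit
8 -> fault, evict 1, frames [4, 2, 8]
5 -> fault, evict 4, frames [2, 8, 5]
8 -> hit
5 -> hit
8 -> hit
5 -> hit
2 -> hit
8 -> hit
6 -> fault, evict 5, frames [2, 8, 6]
2 -> hit
4 -> fault, evict 8, frames [2, 6, 4]
6 -> hit
Hits: 12.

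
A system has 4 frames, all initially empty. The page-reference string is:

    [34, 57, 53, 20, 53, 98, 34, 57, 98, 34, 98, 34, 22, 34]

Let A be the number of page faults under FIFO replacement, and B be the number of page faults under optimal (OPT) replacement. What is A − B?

2

Under FIFO: F F F F . F F F . . . . F . → 8 faults.
Under OPT: F F F F . F . . . . . . F . → 6 faults.
A − B = 8 − 6 = 2.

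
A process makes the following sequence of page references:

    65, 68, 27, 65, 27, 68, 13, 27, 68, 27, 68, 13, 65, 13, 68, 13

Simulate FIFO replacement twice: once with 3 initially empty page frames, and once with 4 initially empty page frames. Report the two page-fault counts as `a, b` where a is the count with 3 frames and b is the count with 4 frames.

3 frames: F F F . . . F . . . . . F . F . → 6 faults.
4 frames: F F F . . . F . . . . . . . . . → 4 faults.
4 < 6: adding a frame reduced faults, as is typical.

6, 4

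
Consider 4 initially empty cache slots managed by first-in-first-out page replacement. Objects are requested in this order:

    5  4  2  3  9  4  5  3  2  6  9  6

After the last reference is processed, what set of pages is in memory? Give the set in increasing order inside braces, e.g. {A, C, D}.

5 -> miss, frames (5)
4 -> miss, frames (5 4)
2 -> miss, frames (5 4 2)
3 -> miss, frames (5 4 2 3)
9 -> miss, evict 5, frames (4 2 3 9)
4 -> hit
5 -> miss, evict 4, frames (2 3 9 5)
3 -> hit
2 -> hit
6 -> miss, evict 2, frames (3 9 5 6)
9 -> hit
6 -> hit

{3, 5, 6, 9}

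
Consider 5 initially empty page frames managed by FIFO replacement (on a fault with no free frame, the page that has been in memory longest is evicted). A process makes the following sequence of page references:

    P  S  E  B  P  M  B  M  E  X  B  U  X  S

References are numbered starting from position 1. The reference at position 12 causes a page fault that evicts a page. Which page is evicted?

S

pos 1: P -> miss, frames (P)
pos 2: S -> miss, frames (P S)
pos 3: E -> miss, frames (P S E)
pos 4: B -> miss, frames (P S E B)
pos 5: P -> hit
pos 6: M -> miss, frames (P S E B M)
pos 7: B -> hit
pos 8: M -> hit
pos 9: E -> hit
pos 10: X -> miss, evict P, frames (S E B M X)
pos 11: B -> hit
pos 12: U -> miss, evict S, frames (E B M X U)
At position 12, page S is evicted.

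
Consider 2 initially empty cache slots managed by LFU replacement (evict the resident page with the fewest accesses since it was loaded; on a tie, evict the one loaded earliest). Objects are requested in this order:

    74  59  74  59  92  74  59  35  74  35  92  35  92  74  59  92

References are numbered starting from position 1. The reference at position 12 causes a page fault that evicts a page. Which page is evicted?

92

pos 1: 74: fault, frames (74)
pos 2: 59: fault, frames (74 59)
pos 3: 74: hit
pos 4: 59: hit
pos 5: 92: fault, evict 74, frames (59 92)
pos 6: 74: fault, evict 92, frames (59 74)
pos 7: 59: hit
pos 8: 35: fault, evict 74, frames (59 35)
pos 9: 74: fault, evict 35, frames (59 74)
pos 10: 35: fault, evict 74, frames (59 35)
pos 11: 92: fault, evict 35, frames (59 92)
pos 12: 35: fault, evict 92, frames (59 35)
At position 12, page 92 is evicted.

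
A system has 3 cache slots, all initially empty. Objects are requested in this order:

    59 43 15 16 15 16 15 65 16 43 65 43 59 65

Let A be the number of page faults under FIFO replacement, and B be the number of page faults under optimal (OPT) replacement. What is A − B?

1

Under FIFO: F F F F . . . F . F . . F . → 7 faults.
Under OPT: F F F F . . . F . . . . F . → 6 faults.
A − B = 7 − 6 = 1.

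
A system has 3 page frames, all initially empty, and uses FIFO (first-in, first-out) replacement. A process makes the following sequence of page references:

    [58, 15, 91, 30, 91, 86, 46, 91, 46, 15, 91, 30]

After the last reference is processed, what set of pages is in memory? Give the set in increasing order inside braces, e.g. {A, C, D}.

58 -> miss, frames (58)
15 -> miss, frames (58 15)
91 -> miss, frames (58 15 91)
30 -> miss, evict 58, frames (15 91 30)
91 -> hit
86 -> miss, evict 15, frames (91 30 86)
46 -> miss, evict 91, frames (30 86 46)
91 -> miss, evict 30, frames (86 46 91)
46 -> hit
15 -> miss, evict 86, frames (46 91 15)
91 -> hit
30 -> miss, evict 46, frames (91 15 30)

{15, 30, 91}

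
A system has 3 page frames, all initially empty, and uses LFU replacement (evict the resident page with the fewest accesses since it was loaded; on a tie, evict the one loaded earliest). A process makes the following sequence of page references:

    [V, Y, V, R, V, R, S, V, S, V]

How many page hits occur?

V → miss, frames [V]
Y → miss, frames [V, Y]
V → hit
R → miss, frames [V, Y, R]
V → hit
R → hit
S → miss, evict Y, frames [V, R, S]
V → hit
S → hit
V → hit
Hits: 6.

6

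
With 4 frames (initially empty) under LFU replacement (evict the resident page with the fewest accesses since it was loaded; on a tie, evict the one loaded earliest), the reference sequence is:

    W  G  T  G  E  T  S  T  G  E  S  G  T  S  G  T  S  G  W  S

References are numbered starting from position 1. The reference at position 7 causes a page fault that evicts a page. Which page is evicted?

pos 1: W: fault, frames (W)
pos 2: G: fault, frames (W G)
pos 3: T: fault, frames (W G T)
pos 4: G: hit
pos 5: E: fault, frames (W G T E)
pos 6: T: hit
pos 7: S: fault, evict W, frames (G T E S)
At position 7, page W is evicted.

W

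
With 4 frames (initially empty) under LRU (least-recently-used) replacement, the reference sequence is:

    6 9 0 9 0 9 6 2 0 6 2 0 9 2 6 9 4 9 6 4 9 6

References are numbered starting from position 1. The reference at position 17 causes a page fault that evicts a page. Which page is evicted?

0

pos 1: 6: fault, frames (6)
pos 2: 9: fault, frames (6 9)
pos 3: 0: fault, frames (6 9 0)
pos 4: 9: hit
pos 5: 0: hit
pos 6: 9: hit
pos 7: 6: hit
pos 8: 2: fault, frames (0 9 6 2)
pos 9: 0: hit
pos 10: 6: hit
pos 11: 2: hit
pos 12: 0: hit
pos 13: 9: hit
pos 14: 2: hit
pos 15: 6: hit
pos 16: 9: hit
pos 17: 4: fault, evict 0, frames (2 6 9 4)
At position 17, page 0 is evicted.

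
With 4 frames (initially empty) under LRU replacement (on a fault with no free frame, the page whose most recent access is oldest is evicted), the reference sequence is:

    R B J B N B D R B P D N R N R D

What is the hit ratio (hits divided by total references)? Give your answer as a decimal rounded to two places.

0.44

R → miss, frames {R}
B → miss, frames {R,B}
J → miss, frames {R,B,J}
B → hit
N → miss, frames {R,J,B,N}
B → hit
D → miss, evict R, frames {J,N,B,D}
R → miss, evict J, frames {N,B,D,R}
B → hit
P → miss, evict N, frames {D,R,B,P}
D → hit
N → miss, evict R, frames {B,P,D,N}
R → miss, evict B, frames {P,D,N,R}
N → hit
R → hit
D → hit
Hits: 7 of 16 references → 7/16 = 0.4375.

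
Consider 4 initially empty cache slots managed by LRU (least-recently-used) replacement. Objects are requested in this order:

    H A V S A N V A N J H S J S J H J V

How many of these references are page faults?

H → miss, frames {H}
A → miss, frames {H,A}
V → miss, frames {H,A,V}
S → miss, frames {H,A,V,S}
A → hit
N → miss, evict H, frames {V,S,A,N}
V → hit
A → hit
N → hit
J → miss, evict S, frames {V,A,N,J}
H → miss, evict V, frames {A,N,J,H}
S → miss, evict A, frames {N,J,H,S}
J → hit
S → hit
J → hit
H → hit
J → hit
V → miss, evict N, frames {S,H,J,V}
Page faults: 9.

9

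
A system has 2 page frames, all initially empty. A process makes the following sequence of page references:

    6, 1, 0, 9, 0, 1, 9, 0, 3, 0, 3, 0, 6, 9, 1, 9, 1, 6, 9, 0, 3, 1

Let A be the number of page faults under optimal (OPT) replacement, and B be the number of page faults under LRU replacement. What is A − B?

Under OPT: F F F F . F . F F . . . F F F . . F . F F F → 14 faults.
Under LRU: F F F F . F F F F . . . F F F . . F F F F F → 16 faults.
A − B = 14 − 16 = -2.

-2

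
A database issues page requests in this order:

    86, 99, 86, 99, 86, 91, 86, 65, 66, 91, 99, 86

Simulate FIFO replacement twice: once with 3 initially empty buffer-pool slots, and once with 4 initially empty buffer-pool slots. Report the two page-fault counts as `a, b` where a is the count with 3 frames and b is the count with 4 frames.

7, 6

3 frames: F F . . . F . F F . F F → 7 faults.
4 frames: F F . . . F . F F . . F → 6 faults.
6 < 7: adding a frame reduced faults, as is typical.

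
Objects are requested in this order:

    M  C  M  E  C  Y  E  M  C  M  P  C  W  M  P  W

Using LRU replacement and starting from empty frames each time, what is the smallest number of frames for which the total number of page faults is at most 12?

f=1: 16 faults
f=2: 14 faults
f=3: 10 faults
f=4: 6 faults
f=5: 6 faults
f=6: 6 faults
Smallest f with faults ≤ 12 is 3.

3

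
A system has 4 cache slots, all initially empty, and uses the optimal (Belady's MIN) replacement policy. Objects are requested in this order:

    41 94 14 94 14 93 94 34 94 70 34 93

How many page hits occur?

41 -> fault, frames (41)
94 -> fault, frames (41 94)
14 -> fault, frames (41 94 14)
94 -> hit
14 -> hit
93 -> fault, frames (41 94 14 93)
94 -> hit
34 -> fault, evict 14, frames (41 94 93 34)
94 -> hit
70 -> fault, evict 94, frames (41 93 34 70)
34 -> hit
93 -> hit
Hits: 6.

6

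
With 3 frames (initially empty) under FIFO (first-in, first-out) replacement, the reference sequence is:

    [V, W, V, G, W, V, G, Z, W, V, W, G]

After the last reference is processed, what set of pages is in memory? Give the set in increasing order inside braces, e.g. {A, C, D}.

{G, V, W}

V: miss, frames {V}
W: miss, frames {V,W}
V: hit
G: miss, frames {V,W,G}
W: hit
V: hit
G: hit
Z: miss, evict V, frames {W,G,Z}
W: hit
V: miss, evict W, frames {G,Z,V}
W: miss, evict G, frames {Z,V,W}
G: miss, evict Z, frames {V,W,G}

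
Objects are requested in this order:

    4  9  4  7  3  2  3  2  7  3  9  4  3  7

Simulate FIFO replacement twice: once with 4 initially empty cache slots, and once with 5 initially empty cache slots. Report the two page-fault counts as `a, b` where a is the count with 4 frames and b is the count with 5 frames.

6, 5

4 frames: F F . F F F . . . . . F . . → 6 faults.
5 frames: F F . F F F . . . . . . . . → 5 faults.
5 < 6: adding a frame reduced faults, as is typical.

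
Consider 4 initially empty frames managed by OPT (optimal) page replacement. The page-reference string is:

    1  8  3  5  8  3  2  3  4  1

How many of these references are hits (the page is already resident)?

1 -> fault, frames {1}
8 -> fault, frames {1,8}
3 -> fault, frames {1,8,3}
5 -> fault, frames {1,8,3,5}
8 -> hit
3 -> hit
2 -> fault, evict 5, frames {1,8,3,2}
3 -> hit
4 -> fault, evict 2, frames {1,8,3,4}
1 -> hit
Hits: 4.

4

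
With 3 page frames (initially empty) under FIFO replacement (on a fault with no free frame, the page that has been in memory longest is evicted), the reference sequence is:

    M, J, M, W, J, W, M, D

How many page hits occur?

4

M -> fault, frames [M]
J -> fault, frames [M, J]
M -> hit
W -> fault, frames [M, J, W]
J -> hit
W -> hit
M -> hit
D -> fault, evict M, frames [J, W, D]
Hits: 4.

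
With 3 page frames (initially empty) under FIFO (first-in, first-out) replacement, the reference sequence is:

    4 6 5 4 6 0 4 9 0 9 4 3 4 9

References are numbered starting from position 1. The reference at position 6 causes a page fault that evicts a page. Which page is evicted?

pos 1: 4: fault, frames (4)
pos 2: 6: fault, frames (4 6)
pos 3: 5: fault, frames (4 6 5)
pos 4: 4: hit
pos 5: 6: hit
pos 6: 0: fault, evict 4, frames (6 5 0)
At position 6, page 4 is evicted.

4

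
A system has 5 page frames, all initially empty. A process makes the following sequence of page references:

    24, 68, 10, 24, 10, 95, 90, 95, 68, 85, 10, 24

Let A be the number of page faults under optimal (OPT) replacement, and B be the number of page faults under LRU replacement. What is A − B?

-1

Under OPT: F F F . . F F . . F . . → 6 faults.
Under LRU: F F F . . F F . . F . F → 7 faults.
A − B = 6 − 7 = -1.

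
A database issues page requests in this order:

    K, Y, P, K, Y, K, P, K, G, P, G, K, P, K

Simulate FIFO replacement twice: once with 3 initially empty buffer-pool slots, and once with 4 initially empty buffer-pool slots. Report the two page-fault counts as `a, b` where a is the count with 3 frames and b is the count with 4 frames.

5, 4

3 frames: F F F . . . . . F . . F . . → 5 faults.
4 frames: F F F . . . . . F . . . . . → 4 faults.
4 < 5: adding a frame reduced faults, as is typical.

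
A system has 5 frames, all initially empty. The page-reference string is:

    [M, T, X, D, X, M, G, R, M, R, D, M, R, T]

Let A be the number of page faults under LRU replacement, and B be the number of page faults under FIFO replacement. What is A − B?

-1

Under LRU: F F F F . . F F . . . . . F → 7 faults.
Under FIFO: F F F F . . F F F . . . . F → 8 faults.
A − B = 7 − 8 = -1.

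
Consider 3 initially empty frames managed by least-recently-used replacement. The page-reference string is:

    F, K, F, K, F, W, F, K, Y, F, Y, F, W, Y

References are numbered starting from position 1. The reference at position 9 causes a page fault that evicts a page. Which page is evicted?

W

pos 1: F: fault, frames [F]
pos 2: K: fault, frames [F, K]
pos 3: F: hit
pos 4: K: hit
pos 5: F: hit
pos 6: W: fault, frames [K, F, W]
pos 7: F: hit
pos 8: K: hit
pos 9: Y: fault, evict W, frames [F, K, Y]
At position 9, page W is evicted.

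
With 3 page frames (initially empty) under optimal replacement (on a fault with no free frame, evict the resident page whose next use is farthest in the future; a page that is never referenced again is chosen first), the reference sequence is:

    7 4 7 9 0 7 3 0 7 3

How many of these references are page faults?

5

7 → fault, frames [7]
4 → fault, frames [7, 4]
7 → hit
9 → fault, frames [7, 4, 9]
0 → fault, evict 9, frames [7, 4, 0]
7 → hit
3 → fault, evict 4, frames [7, 0, 3]
0 → hit
7 → hit
3 → hit
Page faults: 5.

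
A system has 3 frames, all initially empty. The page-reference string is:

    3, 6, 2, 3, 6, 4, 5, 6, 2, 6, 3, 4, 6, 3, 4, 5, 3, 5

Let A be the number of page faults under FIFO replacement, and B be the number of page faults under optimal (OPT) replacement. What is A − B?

Under FIFO: F F F . . F F F F . F F F . . F F . → 12 faults.
Under OPT: F F F . . F F . . . F F . . . F . . → 8 faults.
A − B = 12 − 8 = 4.

4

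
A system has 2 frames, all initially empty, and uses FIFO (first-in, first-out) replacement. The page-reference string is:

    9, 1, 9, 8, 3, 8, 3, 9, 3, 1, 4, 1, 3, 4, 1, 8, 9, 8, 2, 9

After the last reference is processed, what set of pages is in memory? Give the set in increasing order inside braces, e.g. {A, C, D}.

9: miss, frames {9}
1: miss, frames {9,1}
9: hit
8: miss, evict 9, frames {1,8}
3: miss, evict 1, frames {8,3}
8: hit
3: hit
9: miss, evict 8, frames {3,9}
3: hit
1: miss, evict 3, frames {9,1}
4: miss, evict 9, frames {1,4}
1: hit
3: miss, evict 1, frames {4,3}
4: hit
1: miss, evict 4, frames {3,1}
8: miss, evict 3, frames {1,8}
9: miss, evict 1, frames {8,9}
8: hit
2: miss, evict 8, frames {9,2}
9: hit

{2, 9}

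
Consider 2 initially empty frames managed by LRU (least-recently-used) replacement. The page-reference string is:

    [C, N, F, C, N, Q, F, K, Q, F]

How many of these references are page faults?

C -> fault, frames (C)
N -> fault, frames (C N)
F -> fault, evict C, frames (N F)
C -> fault, evict N, frames (F C)
N -> fault, evict F, frames (C N)
Q -> fault, evict C, frames (N Q)
F -> fault, evict N, frames (Q F)
K -> fault, evict Q, frames (F K)
Q -> fault, evict F, frames (K Q)
F -> fault, evict K, frames (Q F)
Page faults: 10.

10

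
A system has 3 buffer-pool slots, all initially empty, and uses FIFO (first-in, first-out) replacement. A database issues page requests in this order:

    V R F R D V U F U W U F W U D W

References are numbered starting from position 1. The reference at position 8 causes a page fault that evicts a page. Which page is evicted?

pos 1: V → miss, frames [V]
pos 2: R → miss, frames [V, R]
pos 3: F → miss, frames [V, R, F]
pos 4: R → hit
pos 5: D → miss, evict V, frames [R, F, D]
pos 6: V → miss, evict R, frames [F, D, V]
pos 7: U → miss, evict F, frames [D, V, U]
pos 8: F → miss, evict D, frames [V, U, F]
At position 8, page D is evicted.

D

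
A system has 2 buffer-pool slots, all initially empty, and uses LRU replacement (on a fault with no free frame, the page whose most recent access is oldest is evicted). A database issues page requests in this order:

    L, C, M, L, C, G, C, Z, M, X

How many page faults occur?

9

L: miss, frames {L}
C: miss, frames {L,C}
M: miss, evict L, frames {C,M}
L: miss, evict C, frames {M,L}
C: miss, evict M, frames {L,C}
G: miss, evict L, frames {C,G}
C: hit
Z: miss, evict G, frames {C,Z}
M: miss, evict C, frames {Z,M}
X: miss, evict Z, frames {M,X}
Page faults: 9.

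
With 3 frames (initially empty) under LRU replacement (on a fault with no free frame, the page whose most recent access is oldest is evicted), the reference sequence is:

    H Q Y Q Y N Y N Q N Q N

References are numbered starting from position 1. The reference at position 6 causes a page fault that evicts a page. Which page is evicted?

pos 1: H → miss, frames {H}
pos 2: Q → miss, frames {H,Q}
pos 3: Y → miss, frames {H,Q,Y}
pos 4: Q → hit
pos 5: Y → hit
pos 6: N → miss, evict H, frames {Q,Y,N}
At position 6, page H is evicted.

H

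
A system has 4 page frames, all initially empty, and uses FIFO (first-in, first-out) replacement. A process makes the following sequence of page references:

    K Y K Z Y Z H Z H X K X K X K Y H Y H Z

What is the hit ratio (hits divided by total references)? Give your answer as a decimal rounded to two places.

K: fault, frames {K}
Y: fault, frames {K,Y}
K: hit
Z: fault, frames {K,Y,Z}
Y: hit
Z: hit
H: fault, frames {K,Y,Z,H}
Z: hit
H: hit
X: fault, evict K, frames {Y,Z,H,X}
K: fault, evict Y, frames {Z,H,X,K}
X: hit
K: hit
X: hit
K: hit
Y: fault, evict Z, frames {H,X,K,Y}
H: hit
Y: hit
H: hit
Z: fault, evict H, frames {X,K,Y,Z}
Hits: 12 of 20 references → 12/20 = 0.6000.

0.60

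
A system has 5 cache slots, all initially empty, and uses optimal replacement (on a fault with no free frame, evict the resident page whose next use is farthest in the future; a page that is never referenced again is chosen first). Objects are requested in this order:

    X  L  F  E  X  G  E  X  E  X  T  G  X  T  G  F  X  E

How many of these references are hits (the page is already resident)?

12

X → miss, frames (X)
L → miss, frames (X L)
F → miss, frames (X L F)
E → miss, frames (X L F E)
X → hit
G → miss, frames (X L F E G)
E → hit
X → hit
E → hit
X → hit
T → miss, evict L, frames (X F E G T)
G → hit
X → hit
T → hit
G → hit
F → hit
X → hit
E → hit
Hits: 12.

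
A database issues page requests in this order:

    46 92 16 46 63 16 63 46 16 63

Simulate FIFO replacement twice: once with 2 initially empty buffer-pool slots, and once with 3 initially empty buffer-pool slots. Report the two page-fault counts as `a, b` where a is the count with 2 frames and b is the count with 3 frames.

8, 5

2 frames: F F F F F F . F . F → 8 faults.
3 frames: F F F . F . . F . . → 5 faults.
5 < 8: adding a frame reduced faults, as is typical.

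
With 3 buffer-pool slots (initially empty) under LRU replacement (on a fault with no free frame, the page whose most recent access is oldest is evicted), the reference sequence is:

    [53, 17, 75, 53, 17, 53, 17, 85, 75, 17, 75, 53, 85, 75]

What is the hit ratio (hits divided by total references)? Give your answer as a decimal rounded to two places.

53: fault, frames [53]
17: fault, frames [53, 17]
75: fault, frames [53, 17, 75]
53: hit
17: hit
53: hit
17: hit
85: fault, evict 75, frames [53, 17, 85]
75: fault, evict 53, frames [17, 85, 75]
17: hit
75: hit
53: fault, evict 85, frames [17, 75, 53]
85: fault, evict 17, frames [75, 53, 85]
75: hit
Hits: 7 of 14 references → 7/14 = 0.5000.

0.50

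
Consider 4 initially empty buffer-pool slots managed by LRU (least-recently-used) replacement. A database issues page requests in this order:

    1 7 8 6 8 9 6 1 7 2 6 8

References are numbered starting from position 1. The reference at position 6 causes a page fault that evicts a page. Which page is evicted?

1

pos 1: 1 -> fault, frames [1]
pos 2: 7 -> fault, frames [1, 7]
pos 3: 8 -> fault, frames [1, 7, 8]
pos 4: 6 -> fault, frames [1, 7, 8, 6]
pos 5: 8 -> hit
pos 6: 9 -> fault, evict 1, frames [7, 6, 8, 9]
At position 6, page 1 is evicted.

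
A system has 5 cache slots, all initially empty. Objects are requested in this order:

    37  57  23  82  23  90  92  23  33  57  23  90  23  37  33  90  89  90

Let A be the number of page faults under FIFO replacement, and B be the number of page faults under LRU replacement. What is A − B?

2

Under FIFO: F F F F . F F . F F F . . F . F F . → 12 faults.
Under LRU: F F F F . F F . F F . . . F . . F . → 10 faults.
A − B = 12 − 10 = 2.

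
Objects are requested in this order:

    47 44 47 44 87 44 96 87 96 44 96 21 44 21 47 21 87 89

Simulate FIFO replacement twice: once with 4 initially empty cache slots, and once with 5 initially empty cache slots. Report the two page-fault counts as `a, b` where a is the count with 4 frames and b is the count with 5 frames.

4 frames: F F . . F . F . . . . F . . F . . F → 7 faults.
5 frames: F F . . F . F . . . . F . . . . . F → 6 faults.
6 < 7: adding a frame reduced faults, as is typical.

7, 6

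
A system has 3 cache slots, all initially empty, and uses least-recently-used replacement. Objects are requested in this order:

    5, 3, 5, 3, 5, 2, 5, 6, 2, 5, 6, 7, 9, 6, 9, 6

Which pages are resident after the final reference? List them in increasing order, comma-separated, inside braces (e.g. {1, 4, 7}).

{6, 7, 9}

5: fault, frames [5]
3: fault, frames [5, 3]
5: hit
3: hit
5: hit
2: fault, frames [3, 5, 2]
5: hit
6: fault, evict 3, frames [2, 5, 6]
2: hit
5: hit
6: hit
7: fault, evict 2, frames [5, 6, 7]
9: fault, evict 5, frames [6, 7, 9]
6: hit
9: hit
6: hit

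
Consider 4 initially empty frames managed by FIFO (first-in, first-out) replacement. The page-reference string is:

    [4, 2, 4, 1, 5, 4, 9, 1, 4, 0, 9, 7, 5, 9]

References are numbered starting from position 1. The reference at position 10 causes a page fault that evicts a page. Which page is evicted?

pos 1: 4 -> miss, frames (4)
pos 2: 2 -> miss, frames (4 2)
pos 3: 4 -> hit
pos 4: 1 -> miss, frames (4 2 1)
pos 5: 5 -> miss, frames (4 2 1 5)
pos 6: 4 -> hit
pos 7: 9 -> miss, evict 4, frames (2 1 5 9)
pos 8: 1 -> hit
pos 9: 4 -> miss, evict 2, frames (1 5 9 4)
pos 10: 0 -> miss, evict 1, frames (5 9 4 0)
At position 10, page 1 is evicted.

1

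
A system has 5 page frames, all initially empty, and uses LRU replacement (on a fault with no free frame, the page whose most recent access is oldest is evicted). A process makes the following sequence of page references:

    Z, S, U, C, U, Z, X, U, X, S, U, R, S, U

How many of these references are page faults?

6

Z: fault, frames (Z)
S: fault, frames (Z S)
U: fault, frames (Z S U)
C: fault, frames (Z S U C)
U: hit
Z: hit
X: fault, frames (S C U Z X)
U: hit
X: hit
S: hit
U: hit
R: fault, evict C, frames (Z X S U R)
S: hit
U: hit
Page faults: 6.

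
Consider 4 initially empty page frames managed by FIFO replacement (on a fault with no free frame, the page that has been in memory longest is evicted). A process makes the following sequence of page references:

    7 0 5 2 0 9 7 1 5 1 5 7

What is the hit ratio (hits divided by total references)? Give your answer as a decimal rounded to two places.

0.33

7 → miss, frames {7}
0 → miss, frames {7,0}
5 → miss, frames {7,0,5}
2 → miss, frames {7,0,5,2}
0 → hit
9 → miss, evict 7, frames {0,5,2,9}
7 → miss, evict 0, frames {5,2,9,7}
1 → miss, evict 5, frames {2,9,7,1}
5 → miss, evict 2, frames {9,7,1,5}
1 → hit
5 → hit
7 → hit
Hits: 4 of 12 references → 4/12 = 0.3333.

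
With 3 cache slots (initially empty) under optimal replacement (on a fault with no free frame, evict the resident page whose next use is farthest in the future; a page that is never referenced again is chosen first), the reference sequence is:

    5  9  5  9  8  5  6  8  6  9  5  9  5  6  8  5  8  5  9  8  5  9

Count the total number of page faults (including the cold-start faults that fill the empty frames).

6

5 -> miss, frames {5}
9 -> miss, frames {5,9}
5 -> hit
9 -> hit
8 -> miss, frames {5,9,8}
5 -> hit
6 -> miss, evict 5, frames {9,8,6}
8 -> hit
6 -> hit
9 -> hit
5 -> miss, evict 8, frames {9,6,5}
9 -> hit
5 -> hit
6 -> hit
8 -> miss, evict 6, frames {9,5,8}
5 -> hit
8 -> hit
5 -> hit
9 -> hit
8 -> hit
5 -> hit
9 -> hit
Page faults: 6.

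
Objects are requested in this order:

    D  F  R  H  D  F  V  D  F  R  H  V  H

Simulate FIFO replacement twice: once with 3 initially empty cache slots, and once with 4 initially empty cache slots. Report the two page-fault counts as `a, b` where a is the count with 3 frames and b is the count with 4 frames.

9, 10

3 frames: F F F F F F F . . F F . . → 9 faults.
4 frames: F F F F . . F F F F F F . → 10 faults.
10 > 9: adding a frame increased faults — Belady's anomaly.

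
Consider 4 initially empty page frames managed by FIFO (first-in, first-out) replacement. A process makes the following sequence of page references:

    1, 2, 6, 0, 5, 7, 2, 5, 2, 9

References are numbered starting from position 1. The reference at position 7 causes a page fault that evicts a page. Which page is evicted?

6

pos 1: 1 → fault, frames {1}
pos 2: 2 → fault, frames {1,2}
pos 3: 6 → fault, frames {1,2,6}
pos 4: 0 → fault, frames {1,2,6,0}
pos 5: 5 → fault, evict 1, frames {2,6,0,5}
pos 6: 7 → fault, evict 2, frames {6,0,5,7}
pos 7: 2 → fault, evict 6, frames {0,5,7,2}
At position 7, page 6 is evicted.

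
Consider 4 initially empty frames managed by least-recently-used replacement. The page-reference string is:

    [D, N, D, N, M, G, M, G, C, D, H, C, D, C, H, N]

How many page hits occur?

D → miss, frames {D}
N → miss, frames {D,N}
D → hit
N → hit
M → miss, frames {D,N,M}
G → miss, frames {D,N,M,G}
M → hit
G → hit
C → miss, evict D, frames {N,M,G,C}
D → miss, evict N, frames {M,G,C,D}
H → miss, evict M, frames {G,C,D,H}
C → hit
D → hit
C → hit
H → hit
N → miss, evict G, frames {D,C,H,N}
Hits: 8.

8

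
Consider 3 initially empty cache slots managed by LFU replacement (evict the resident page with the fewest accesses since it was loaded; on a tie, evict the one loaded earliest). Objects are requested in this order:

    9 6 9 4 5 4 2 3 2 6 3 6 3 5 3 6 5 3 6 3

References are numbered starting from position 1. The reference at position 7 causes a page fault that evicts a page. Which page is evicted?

pos 1: 9 -> miss, frames (9)
pos 2: 6 -> miss, frames (9 6)
pos 3: 9 -> hit
pos 4: 4 -> miss, frames (9 6 4)
pos 5: 5 -> miss, evict 6, frames (9 4 5)
pos 6: 4 -> hit
pos 7: 2 -> miss, evict 5, frames (9 4 2)
At position 7, page 5 is evicted.

5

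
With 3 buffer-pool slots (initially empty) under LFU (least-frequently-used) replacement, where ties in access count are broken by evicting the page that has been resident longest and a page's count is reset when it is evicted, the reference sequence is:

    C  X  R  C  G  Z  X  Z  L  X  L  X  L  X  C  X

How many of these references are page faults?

C -> miss, frames {C}
X -> miss, frames {C,X}
R -> miss, frames {C,X,R}
C -> hit
G -> miss, evict X, frames {C,R,G}
Z -> miss, evict R, frames {C,G,Z}
X -> miss, evict G, frames {C,Z,X}
Z -> hit
L -> miss, evict X, frames {C,Z,L}
X -> miss, evict L, frames {C,Z,X}
L -> miss, evict X, frames {C,Z,L}
X -> miss, evict L, frames {C,Z,X}
L -> miss, evict X, frames {C,Z,L}
X -> miss, evict L, frames {C,Z,X}
C -> hit
X -> hit
Page faults: 12.

12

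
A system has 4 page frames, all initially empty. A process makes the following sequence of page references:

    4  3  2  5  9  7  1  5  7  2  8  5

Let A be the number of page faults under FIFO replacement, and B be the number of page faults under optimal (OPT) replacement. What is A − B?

2

Under FIFO: F F F F F F F . . F F F → 10 faults.
Under OPT: F F F F F F F . . . F . → 8 faults.
A − B = 10 − 8 = 2.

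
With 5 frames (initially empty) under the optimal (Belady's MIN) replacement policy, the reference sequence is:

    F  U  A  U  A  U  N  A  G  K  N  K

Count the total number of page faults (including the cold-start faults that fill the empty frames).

F → fault, frames (F)
U → fault, frames (F U)
A → fault, frames (F U A)
U → hit
A → hit
U → hit
N → fault, frames (F U A N)
A → hit
G → fault, frames (F U A N G)
K → fault, evict G, frames (F U A N K)
N → hit
K → hit
Page faults: 6.

6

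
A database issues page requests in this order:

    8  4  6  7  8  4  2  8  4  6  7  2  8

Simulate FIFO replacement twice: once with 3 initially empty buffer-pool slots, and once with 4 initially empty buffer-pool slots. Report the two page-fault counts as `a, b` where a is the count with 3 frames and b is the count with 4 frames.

10, 11

3 frames: F F F F F F F . . F F . F → 10 faults.
4 frames: F F F F . . F F F F F F F → 11 faults.
11 > 10: adding a frame increased faults — Belady's anomaly.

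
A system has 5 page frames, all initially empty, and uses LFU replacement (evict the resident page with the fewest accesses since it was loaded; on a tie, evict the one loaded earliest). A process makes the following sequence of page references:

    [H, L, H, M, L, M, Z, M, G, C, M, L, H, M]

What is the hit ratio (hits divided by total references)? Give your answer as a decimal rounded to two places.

0.57

H → miss, frames (H)
L → miss, frames (H L)
H → hit
M → miss, frames (H L M)
L → hit
M → hit
Z → miss, frames (H L M Z)
M → hit
G → miss, frames (H L M Z G)
C → miss, evict Z, frames (H L M G C)
M → hit
L → hit
H → hit
M → hit
Hits: 8 of 14 references → 8/14 = 0.5714.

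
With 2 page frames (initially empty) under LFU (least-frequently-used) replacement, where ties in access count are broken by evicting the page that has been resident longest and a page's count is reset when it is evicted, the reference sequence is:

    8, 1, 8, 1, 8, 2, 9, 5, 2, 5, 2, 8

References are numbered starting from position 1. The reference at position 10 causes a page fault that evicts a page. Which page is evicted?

pos 1: 8 → fault, frames (8)
pos 2: 1 → fault, frames (8 1)
pos 3: 8 → hit
pos 4: 1 → hit
pos 5: 8 → hit
pos 6: 2 → fault, evict 1, frames (8 2)
pos 7: 9 → fault, evict 2, frames (8 9)
pos 8: 5 → fault, evict 9, frames (8 5)
pos 9: 2 → fault, evict 5, frames (8 2)
pos 10: 5 → fault, evict 2, frames (8 5)
At position 10, page 2 is evicted.

2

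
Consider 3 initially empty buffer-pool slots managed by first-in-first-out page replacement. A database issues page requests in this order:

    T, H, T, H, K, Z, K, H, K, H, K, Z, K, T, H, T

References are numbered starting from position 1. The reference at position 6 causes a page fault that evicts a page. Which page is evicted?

T

pos 1: T -> fault, frames {T}
pos 2: H -> fault, frames {T,H}
pos 3: T -> hit
pos 4: H -> hit
pos 5: K -> fault, frames {T,H,K}
pos 6: Z -> fault, evict T, frames {H,K,Z}
At position 6, page T is evicted.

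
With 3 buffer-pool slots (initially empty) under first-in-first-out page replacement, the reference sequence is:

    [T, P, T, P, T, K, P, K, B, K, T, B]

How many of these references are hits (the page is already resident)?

7

T -> fault, frames [T]
P -> fault, frames [T, P]
T -> hit
P -> hit
T -> hit
K -> fault, frames [T, P, K]
P -> hit
K -> hit
B -> fault, evict T, frames [P, K, B]
K -> hit
T -> fault, evict P, frames [K, B, T]
B -> hit
Hits: 7.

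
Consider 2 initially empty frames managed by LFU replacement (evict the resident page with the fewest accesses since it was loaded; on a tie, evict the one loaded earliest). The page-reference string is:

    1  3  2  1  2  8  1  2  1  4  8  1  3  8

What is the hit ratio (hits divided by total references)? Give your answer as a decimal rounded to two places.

1 -> miss, frames [1]
3 -> miss, frames [1, 3]
2 -> miss, evict 1, frames [3, 2]
1 -> miss, evict 3, frames [2, 1]
2 -> hit
8 -> miss, evict 1, frames [2, 8]
1 -> miss, evict 8, frames [2, 1]
2 -> hit
1 -> hit
4 -> miss, evict 1, frames [2, 4]
8 -> miss, evict 4, frames [2, 8]
1 -> miss, evict 8, frames [2, 1]
3 -> miss, evict 1, frames [2, 3]
8 -> miss, evict 3, frames [2, 8]
Hits: 3 of 14 references → 3/14 = 0.2143.

0.21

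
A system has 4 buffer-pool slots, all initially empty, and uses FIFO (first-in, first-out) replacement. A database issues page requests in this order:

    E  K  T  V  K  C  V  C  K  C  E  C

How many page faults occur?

6

E → miss, frames {E}
K → miss, frames {E,K}
T → miss, frames {E,K,T}
V → miss, frames {E,K,T,V}
K → hit
C → miss, evict E, frames {K,T,V,C}
V → hit
C → hit
K → hit
C → hit
E → miss, evict K, frames {T,V,C,E}
C → hit
Page faults: 6.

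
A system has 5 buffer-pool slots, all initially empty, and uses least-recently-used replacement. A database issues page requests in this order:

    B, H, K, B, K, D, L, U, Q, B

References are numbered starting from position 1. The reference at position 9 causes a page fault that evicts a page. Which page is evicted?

pos 1: B: miss, frames [B]
pos 2: H: miss, frames [B, H]
pos 3: K: miss, frames [B, H, K]
pos 4: B: hit
pos 5: K: hit
pos 6: D: miss, frames [H, B, K, D]
pos 7: L: miss, frames [H, B, K, D, L]
pos 8: U: miss, evict H, frames [B, K, D, L, U]
pos 9: Q: miss, evict B, frames [K, D, L, U, Q]
At position 9, page B is evicted.

B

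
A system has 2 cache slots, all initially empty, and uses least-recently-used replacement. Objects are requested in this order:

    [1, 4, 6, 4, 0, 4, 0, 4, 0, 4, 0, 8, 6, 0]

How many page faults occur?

7

1: miss, frames [1]
4: miss, frames [1, 4]
6: miss, evict 1, frames [4, 6]
4: hit
0: miss, evict 6, frames [4, 0]
4: hit
0: hit
4: hit
0: hit
4: hit
0: hit
8: miss, evict 4, frames [0, 8]
6: miss, evict 0, frames [8, 6]
0: miss, evict 8, frames [6, 0]
Page faults: 7.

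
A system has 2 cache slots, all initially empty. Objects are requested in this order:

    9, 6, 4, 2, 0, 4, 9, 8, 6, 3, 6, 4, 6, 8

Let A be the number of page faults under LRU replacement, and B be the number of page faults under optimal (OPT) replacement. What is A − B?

Under LRU: F F F F F F F F F F . F . F → 12 faults.
Under OPT: F F F F F . F F F F . F . F → 11 faults.
A − B = 12 − 11 = 1.

1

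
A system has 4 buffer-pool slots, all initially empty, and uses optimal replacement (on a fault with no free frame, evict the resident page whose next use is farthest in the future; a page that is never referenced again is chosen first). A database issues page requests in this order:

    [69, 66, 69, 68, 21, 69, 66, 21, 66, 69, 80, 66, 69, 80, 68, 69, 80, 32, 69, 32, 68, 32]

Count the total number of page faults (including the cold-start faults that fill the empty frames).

69: miss, frames (69)
66: miss, frames (69 66)
69: hit
68: miss, frames (69 66 68)
21: miss, frames (69 66 68 21)
69: hit
66: hit
21: hit
66: hit
69: hit
80: miss, evict 21, frames (69 66 68 80)
66: hit
69: hit
80: hit
68: hit
69: hit
80: hit
32: miss, evict 80, frames (69 66 68 32)
69: hit
32: hit
68: hit
32: hit
Page faults: 6.

6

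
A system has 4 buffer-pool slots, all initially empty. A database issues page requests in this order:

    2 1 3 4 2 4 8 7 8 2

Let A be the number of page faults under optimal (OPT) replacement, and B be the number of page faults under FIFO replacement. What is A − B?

Under OPT: F F F F . . F F . . → 6 faults.
Under FIFO: F F F F . . F F . F → 7 faults.
A − B = 6 − 7 = -1.

-1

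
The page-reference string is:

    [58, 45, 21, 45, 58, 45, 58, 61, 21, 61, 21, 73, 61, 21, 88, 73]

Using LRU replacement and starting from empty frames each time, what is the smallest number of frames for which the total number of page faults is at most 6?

f=1: 16 faults
f=2: 11 faults
f=3: 8 faults
f=4: 6 faults
f=5: 6 faults
f=6: 6 faults
Smallest f with faults ≤ 6 is 4.

4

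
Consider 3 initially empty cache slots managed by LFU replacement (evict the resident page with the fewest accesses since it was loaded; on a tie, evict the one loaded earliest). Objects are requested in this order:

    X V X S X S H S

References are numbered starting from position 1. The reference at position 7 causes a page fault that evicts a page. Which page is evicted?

V

pos 1: X → fault, frames [X]
pos 2: V → fault, frames [X, V]
pos 3: X → hit
pos 4: S → fault, frames [X, V, S]
pos 5: X → hit
pos 6: S → hit
pos 7: H → fault, evict V, frames [X, S, H]
At position 7, page V is evicted.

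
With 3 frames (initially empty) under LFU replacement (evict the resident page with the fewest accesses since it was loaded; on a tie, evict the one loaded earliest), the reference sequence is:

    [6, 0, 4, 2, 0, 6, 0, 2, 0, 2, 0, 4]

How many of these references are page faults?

6

6 -> miss, frames {6}
0 -> miss, frames {6,0}
4 -> miss, frames {6,0,4}
2 -> miss, evict 6, frames {0,4,2}
0 -> hit
6 -> miss, evict 4, frames {0,2,6}
0 -> hit
2 -> hit
0 -> hit
2 -> hit
0 -> hit
4 -> miss, evict 6, frames {0,2,4}
Page faults: 6.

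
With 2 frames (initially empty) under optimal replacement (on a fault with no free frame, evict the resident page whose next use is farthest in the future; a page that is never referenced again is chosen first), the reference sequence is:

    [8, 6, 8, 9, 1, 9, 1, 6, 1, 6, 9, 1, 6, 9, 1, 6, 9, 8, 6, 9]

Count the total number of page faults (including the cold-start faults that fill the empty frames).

11

8 → miss, frames {8}
6 → miss, frames {8,6}
8 → hit
9 → miss, evict 8, frames {6,9}
1 → miss, evict 6, frames {9,1}
9 → hit
1 → hit
6 → miss, evict 9, frames {1,6}
1 → hit
6 → hit
9 → miss, evict 6, frames {1,9}
1 → hit
6 → miss, evict 1, frames {9,6}
9 → hit
1 → miss, evict 9, frames {6,1}
6 → hit
9 → miss, evict 1, frames {6,9}
8 → miss, evict 9, frames {6,8}
6 → hit
9 → miss, evict 8, frames {6,9}
Page faults: 11.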